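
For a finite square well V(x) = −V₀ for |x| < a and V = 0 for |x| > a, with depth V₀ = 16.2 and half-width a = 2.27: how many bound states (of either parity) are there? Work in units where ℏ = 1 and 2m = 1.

N = 6

Define the well-strength parameter z₀ = (a/ℏ)√(2mV₀) = 2.27 × √(2·0.5·16.2) = 9.137.
A new bound state (alternating even/odd) appears each time z₀ passes a multiple of π/2, so N = ⌊2z₀/π⌋ + 1 = ⌊5.817⌋ + 1 = 6.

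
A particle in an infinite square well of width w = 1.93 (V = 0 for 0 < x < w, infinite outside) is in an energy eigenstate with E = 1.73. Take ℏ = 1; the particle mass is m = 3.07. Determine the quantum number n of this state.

For an infinite well E_n = n²π²ℏ²/(2mw²), so n = (w/πℏ)√(2mE).
n = (1.93/π) × √(2 × 3.07 × 1.73) = 2.002 → n = 2.

n = 2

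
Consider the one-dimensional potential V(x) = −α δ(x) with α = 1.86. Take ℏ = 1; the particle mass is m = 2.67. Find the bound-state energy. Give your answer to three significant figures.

E = -4.62

The bound state is ψ(x) = √κ e^{−κ|x|}. The derivative jump ψ'(0⁺) − ψ'(0⁻) = −(2mα/ℏ²)ψ(0) fixes κ = mα/ℏ² = 4.966.
Then E = −ℏ²κ²/(2m) = −mα²/(2ℏ²) = -4.619.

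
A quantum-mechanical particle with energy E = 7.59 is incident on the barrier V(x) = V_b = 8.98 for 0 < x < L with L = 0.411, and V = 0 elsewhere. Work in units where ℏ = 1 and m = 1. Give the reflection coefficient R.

R = 0.511

E < V_b: inside the barrier ψ ∝ e^{±κx} with κ = √(2m(V_b − E))/ℏ = 1.667.
κL = 0.6853, sinh(κL) = 0.7402.
Matching ψ, ψ′ at both faces gives T = [1 + V_b² sinh²(κL) / (4E(V_b − E))]⁻¹ = 1/2.047 = 0.489.
R = 1 − T = 0.511.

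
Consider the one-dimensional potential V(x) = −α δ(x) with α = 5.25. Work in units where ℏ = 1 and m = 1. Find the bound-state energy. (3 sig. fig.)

E = -13.8

For x ≠ 0 the bound state is ψ ∝ e^{−κ|x|}; integrating the TISE across the delta gives the cusp condition 2κ = 2mα/ℏ², so κ = 5.250.
Then E = −ℏ²κ²/(2m) = −mα²/(2ℏ²) = -13.78.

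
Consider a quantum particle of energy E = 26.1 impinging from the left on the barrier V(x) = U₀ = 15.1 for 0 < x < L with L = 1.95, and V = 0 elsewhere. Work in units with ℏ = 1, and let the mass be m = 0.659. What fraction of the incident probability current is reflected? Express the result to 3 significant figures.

E > U₀: inside the barrier k₂ = √(2m(E − U₀))/ℏ = 3.808, k₂L = 7.425.
T = [1 + U₀² sin²(k₂L) / (4E(E − U₀))]⁻¹ = 1/1.164 = 0.859.
R = 1 − T = 0.141.

R = 0.141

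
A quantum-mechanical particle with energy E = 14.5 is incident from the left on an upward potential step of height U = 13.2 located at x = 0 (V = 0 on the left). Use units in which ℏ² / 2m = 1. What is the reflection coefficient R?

On each side the TISE gives plane waves with k = √(2m(E − V))/ℏ: k₁ = √(2·½·14.5) = 3.808, k₂ = √(2·½·1.3) = 1.140.
Continuity of ψ and ψ′ at the step yields the reflection amplitude r = (k₁ − k₂)/(k₁ + k₂) = 0.5391; thus R = |r|² = 0.2907, T = 0.7093.

R = 0.291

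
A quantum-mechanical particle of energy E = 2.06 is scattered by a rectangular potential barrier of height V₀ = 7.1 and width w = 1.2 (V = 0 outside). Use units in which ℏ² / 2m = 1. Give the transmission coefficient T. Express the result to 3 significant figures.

T = 0.0150

Since E < V₀ the interior solution is evanescent with decay constant κ = √(2m(V₀ − E))/ℏ = 2.245.
κw = 2.694, sinh(κw) = 7.362.
The exact tunnelling result is T⁻¹ = 1 + V₀² sinh²(κw) / [4E(V₀ − E)] = 66.78, so T = 0.0150.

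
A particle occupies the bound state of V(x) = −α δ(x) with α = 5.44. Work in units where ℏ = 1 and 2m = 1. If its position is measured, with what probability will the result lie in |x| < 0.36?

P = 0.859

The normalised bound state is ψ = √κ e^{−κ|x|} with κ = mα/ℏ² = 2.720.
P(|x| < d) = ∫_{−d}^{d} κ e^{−2κ|x|} dx = 1 − e^{−2κd} = 1 − e^{−1.958} = 0.8589.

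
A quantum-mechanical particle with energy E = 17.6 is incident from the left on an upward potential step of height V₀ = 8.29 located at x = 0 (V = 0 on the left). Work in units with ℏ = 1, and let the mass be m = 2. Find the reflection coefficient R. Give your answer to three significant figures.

The wavenumbers are k₁ = √(2mE)/ℏ = 8.390 on the left and k₂ = √(2m(E − V₀))/ℏ = 6.102 on the right.
Continuity of ψ and ψ′ at the step yields the reflection amplitude r = (k₁ − k₂)/(k₁ + k₂) = 0.1579; thus R = |r|² = 0.02492, T = 0.9751.

R = 0.0249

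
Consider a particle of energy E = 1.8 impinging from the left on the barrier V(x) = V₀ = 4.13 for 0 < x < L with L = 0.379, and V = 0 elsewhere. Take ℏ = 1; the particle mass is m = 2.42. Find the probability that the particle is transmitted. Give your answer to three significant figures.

T = 0.267

Since E < V₀ the interior solution is evanescent with decay constant κ = √(2m(V₀ − E))/ℏ = 3.358.
κL = 1.273, sinh(κL) = 1.645.
The exact tunnelling result is T⁻¹ = 1 + V₀² sinh²(κL) / [4E(V₀ − E)] = 3.752, so T = 0.267.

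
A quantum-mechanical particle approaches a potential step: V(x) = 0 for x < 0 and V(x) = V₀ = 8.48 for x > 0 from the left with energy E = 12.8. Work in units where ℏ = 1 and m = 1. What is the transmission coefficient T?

The wavenumbers are k₁ = √(2mE)/ℏ = 5.060 on the left and k₂ = √(2m(E − V₀))/ℏ = 2.939 on the right.
Matching ψ and ψ′ at x = 0 gives r = (k₁ − k₂)/(k₁ + k₂), so R = r² = 0.07026 and T = 1 − R = 0.9297.

T = 0.930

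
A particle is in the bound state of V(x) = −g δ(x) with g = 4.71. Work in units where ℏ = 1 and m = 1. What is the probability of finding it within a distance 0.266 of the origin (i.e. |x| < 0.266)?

The normalised bound state is ψ = √κ e^{−κ|x|} with κ = mg/ℏ² = 4.710.
P(|x| < d) = ∫_{−d}^{d} κ e^{−2κ|x|} dx = 1 − e^{−2κd} = 1 − e^{−2.506} = 0.9184.

P = 0.918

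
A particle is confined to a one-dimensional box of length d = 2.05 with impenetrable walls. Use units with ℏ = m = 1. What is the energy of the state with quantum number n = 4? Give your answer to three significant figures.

The infinite-well eigenfunctions ψ_n = √(2/d) sin(nπx/d) vanish at both walls, giving E_n = n²π²ℏ²/(2md²).
E_4 = 4² × π² / (2 × 1 × 2.05²) = 18.79.

E = 18.8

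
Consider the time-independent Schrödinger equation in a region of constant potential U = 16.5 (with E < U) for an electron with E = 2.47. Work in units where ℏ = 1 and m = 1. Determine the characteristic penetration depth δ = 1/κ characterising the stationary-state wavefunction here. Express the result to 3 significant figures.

δ = 0.189

Since E < U the TISE in this region is ψ'' = κ²ψ with κ = √(2m(U − E))/ℏ.
κ = √(2 × 1 × 14.03) = 5.297. The penetration depth is δ = 1/κ = 0.189.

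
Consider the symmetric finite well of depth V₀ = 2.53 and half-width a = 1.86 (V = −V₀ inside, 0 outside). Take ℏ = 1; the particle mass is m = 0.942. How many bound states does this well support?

Define the well-strength parameter z₀ = (a/ℏ)√(2mV₀) = 1.86 × √(2·0.942·2.53) = 4.061.
The even/odd transcendental equations gain one root per π/2 in z₀, giving N = 1 + ⌊2z₀/π⌋ = 1 + ⌊2.585⌋ = 3.

N = 3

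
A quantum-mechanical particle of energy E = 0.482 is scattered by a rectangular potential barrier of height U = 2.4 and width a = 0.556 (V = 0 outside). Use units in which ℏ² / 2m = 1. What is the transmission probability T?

E < U: inside the barrier ψ ∝ e^{±κx} with κ = √(2m(U − E))/ℏ = 1.385.
κa = 0.7700, sinh(κa) = 0.8484.
Matching ψ, ψ′ at both faces gives T = [1 + U² sinh²(κa) / (4E(U − E))]⁻¹ = 1/2.121 = 0.471.

T = 0.471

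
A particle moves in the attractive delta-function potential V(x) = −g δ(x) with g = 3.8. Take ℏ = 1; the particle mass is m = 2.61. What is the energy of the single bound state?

For x ≠ 0 the bound state is ψ ∝ e^{−κ|x|}; integrating the TISE across the delta gives the cusp condition 2κ = 2mg/ℏ², so κ = 9.918.
Then E = −ℏ²κ²/(2m) = −mg²/(2ℏ²) = -18.84.

E = -18.8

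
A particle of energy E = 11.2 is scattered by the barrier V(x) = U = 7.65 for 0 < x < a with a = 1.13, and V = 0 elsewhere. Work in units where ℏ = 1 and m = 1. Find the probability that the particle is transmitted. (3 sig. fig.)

Above the barrier the interior wavenumber is k₂ = √(2m(E − U))/ℏ = 2.665, giving phase k₂a = 3.011.
T = [1 + U² sin²(k₂a) / (4E(E − U))]⁻¹ = 1/1.006 = 0.994.

T = 0.994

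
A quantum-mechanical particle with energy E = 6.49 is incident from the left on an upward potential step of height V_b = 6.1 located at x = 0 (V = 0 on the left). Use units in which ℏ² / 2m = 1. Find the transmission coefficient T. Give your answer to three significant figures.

T = 0.632

The wavenumbers are k₁ = √(2mE)/ℏ = 2.548 on the left and k₂ = √(2m(E − V_b))/ℏ = 0.6245 on the right.
Matching ψ and ψ′ at x = 0 gives r = (k₁ − k₂)/(k₁ + k₂), so R = r² = 0.3675 and T = 1 − R = 0.6325.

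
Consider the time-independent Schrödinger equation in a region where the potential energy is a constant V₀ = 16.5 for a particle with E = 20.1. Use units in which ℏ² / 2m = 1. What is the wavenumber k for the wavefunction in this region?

With E > V₀ the solution is oscillatory, ψ ∝ e^{±ikx} with k = √(2m(E − V₀))/ℏ.
k = √(2 × 0.5 × 3.6) = 1.897.

k = 1.90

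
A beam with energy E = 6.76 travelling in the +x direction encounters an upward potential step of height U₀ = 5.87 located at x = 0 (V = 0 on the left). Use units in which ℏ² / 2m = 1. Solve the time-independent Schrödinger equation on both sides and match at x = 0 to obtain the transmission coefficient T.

T = 0.781

The wavenumbers are k₁ = √(2mE)/ℏ = 2.600 on the left and k₂ = √(2m(E − U₀))/ℏ = 0.9434 on the right.
Matching ψ and ψ′ at x = 0 gives r = (k₁ − k₂)/(k₁ + k₂), so R = r² = 0.2186 and T = 1 − R = 0.7814.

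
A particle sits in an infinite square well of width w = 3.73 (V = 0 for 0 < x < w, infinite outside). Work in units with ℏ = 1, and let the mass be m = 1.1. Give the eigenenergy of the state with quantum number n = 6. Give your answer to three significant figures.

The infinite-well eigenfunctions ψ_n = √(2/w) sin(nπx/w) vanish at both walls, giving E_n = n²π²ℏ²/(2mw²).
E_6 = 6² × π² / (2 × 1.1 × 3.73²) = 11.61.

E = 11.6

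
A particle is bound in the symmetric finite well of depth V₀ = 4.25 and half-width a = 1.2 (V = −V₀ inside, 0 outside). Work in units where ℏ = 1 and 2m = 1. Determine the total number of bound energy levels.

N = 2

Define the well-strength parameter z₀ = (a/ℏ)√(2mV₀) = 1.2 × √(2·0.5·4.25) = 2.474.
A new bound state (alternating even/odd) appears each time z₀ passes a multiple of π/2, so N = ⌊2z₀/π⌋ + 1 = ⌊1.575⌋ + 1 = 2.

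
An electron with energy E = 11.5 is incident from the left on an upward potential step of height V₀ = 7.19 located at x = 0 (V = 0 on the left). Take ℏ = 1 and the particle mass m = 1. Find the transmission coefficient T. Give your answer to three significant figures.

The wavenumbers are k₁ = √(2mE)/ℏ = 4.796 on the left and k₂ = √(2m(E − V₀))/ℏ = 2.936 on the right.
Continuity of ψ and ψ′ at the step yields the reflection amplitude r = (k₁ − k₂)/(k₁ + k₂) = 0.2405; thus R = |r|² = 0.05786, T = 0.9421.

T = 0.942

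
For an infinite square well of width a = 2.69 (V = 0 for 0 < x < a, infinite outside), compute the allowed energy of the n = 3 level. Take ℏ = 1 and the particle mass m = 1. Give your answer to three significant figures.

E = 6.14

The infinite-well eigenfunctions ψ_n = √(2/a) sin(nπx/a) vanish at both walls, giving E_n = n²π²ℏ²/(2ma²).
E_3 = 3² × π² / (2 × 1 × 2.69²) = 6.138.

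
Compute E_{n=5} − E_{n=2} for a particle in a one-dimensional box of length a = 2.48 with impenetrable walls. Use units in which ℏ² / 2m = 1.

ΔE = 33.7

E_n = n²π²ℏ²/(2ma²), so ΔE = (5² − 2²) π²ℏ²/(2ma²).
ΔE = 21 × π² / (2 × 0.5 × 2.48²) = 33.70.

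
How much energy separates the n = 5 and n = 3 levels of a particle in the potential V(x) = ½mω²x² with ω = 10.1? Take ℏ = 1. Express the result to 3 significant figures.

ΔE = 20.2

E_n = ℏω(n + ½), so ΔE = (5 − 3) ℏω = 2 × 10.1 = 20.20.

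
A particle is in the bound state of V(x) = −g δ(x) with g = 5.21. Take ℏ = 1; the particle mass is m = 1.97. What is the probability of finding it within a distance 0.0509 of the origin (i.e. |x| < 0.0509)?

P = 0.648

The normalised bound state is ψ = √κ e^{−κ|x|} with κ = mg/ℏ² = 10.26.
P(|x| < d) = ∫_{−d}^{d} κ e^{−2κ|x|} dx = 1 − e^{−2κd} = 1 − e^{−1.045} = 0.6483.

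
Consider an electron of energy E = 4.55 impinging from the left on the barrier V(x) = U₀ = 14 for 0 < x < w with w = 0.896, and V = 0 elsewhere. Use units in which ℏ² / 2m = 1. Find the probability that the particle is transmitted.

T = 0.0141

Since E < U₀ the interior solution is evanescent with decay constant κ = √(2m(U₀ − E))/ℏ = 3.074.
κw = 2.754, sinh(κw) = 7.824.
The exact tunnelling result is T⁻¹ = 1 + U₀² sinh²(κw) / [4E(U₀ − E)] = 70.76, so T = 0.0141.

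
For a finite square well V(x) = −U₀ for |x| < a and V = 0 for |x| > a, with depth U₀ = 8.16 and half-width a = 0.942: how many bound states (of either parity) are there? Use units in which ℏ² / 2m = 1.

N = 2

Define the well-strength parameter z₀ = (a/ℏ)√(2mU₀) = 0.942 × √(2·0.5·8.16) = 2.691.
The even/odd transcendental equations gain one root per π/2 in z₀, giving N = 1 + ⌊2z₀/π⌋ = 1 + ⌊1.713⌋ = 2.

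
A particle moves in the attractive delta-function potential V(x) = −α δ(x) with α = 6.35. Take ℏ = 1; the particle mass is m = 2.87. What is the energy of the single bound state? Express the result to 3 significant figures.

E = -57.9

The bound state is ψ(x) = √κ e^{−κ|x|}. The derivative jump ψ'(0⁺) − ψ'(0⁻) = −(2mα/ℏ²)ψ(0) fixes κ = mα/ℏ² = 18.22.
Then E = −ℏ²κ²/(2m) = −mα²/(2ℏ²) = -57.86.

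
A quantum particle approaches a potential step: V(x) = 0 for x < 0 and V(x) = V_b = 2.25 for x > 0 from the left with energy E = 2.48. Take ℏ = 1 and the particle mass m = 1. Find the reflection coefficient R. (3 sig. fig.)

On each side the TISE gives plane waves with k = √(2m(E − V))/ℏ: k₁ = √(2·1·2.48) = 2.227, k₂ = √(2·1·0.23) = 0.6782.
Continuity of ψ and ψ′ at the step yields the reflection amplitude r = (k₁ − k₂)/(k₁ + k₂) = 0.5331; thus R = |r|² = 0.2842, T = 0.7158.

R = 0.284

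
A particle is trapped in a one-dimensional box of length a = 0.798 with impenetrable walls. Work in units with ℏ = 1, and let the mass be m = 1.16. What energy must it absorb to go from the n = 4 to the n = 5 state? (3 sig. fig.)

E_n = n²π²ℏ²/(2ma²), so ΔE = (5² − 4²) π²ℏ²/(2ma²).
ΔE = 9 × π² / (2 × 1.16 × 0.798²) = 60.12.

ΔE = 60.1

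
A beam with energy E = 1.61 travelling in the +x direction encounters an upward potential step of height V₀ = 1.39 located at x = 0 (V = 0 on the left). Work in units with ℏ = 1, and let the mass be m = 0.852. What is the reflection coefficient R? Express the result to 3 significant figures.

R = 0.212

The wavenumbers are k₁ = √(2mE)/ℏ = 1.656 on the left and k₂ = √(2m(E − V₀))/ℏ = 0.6123 on the right.
Continuity of ψ and ψ′ at the step yields the reflection amplitude r = (k₁ − k₂)/(k₁ + k₂) = 0.4602; thus R = |r|² = 0.2118, T = 0.7882.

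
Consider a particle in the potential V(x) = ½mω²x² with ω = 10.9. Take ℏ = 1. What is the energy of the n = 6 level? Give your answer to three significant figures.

The oscillator eigenvalues are E_n = ℏω(n + ½), so E_6 = 10.9 × 6.5 = 70.85.

E = 70.9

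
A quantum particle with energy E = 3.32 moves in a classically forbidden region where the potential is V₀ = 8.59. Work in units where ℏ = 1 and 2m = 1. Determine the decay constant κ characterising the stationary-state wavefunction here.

κ = 2.30

Since E < V₀ the TISE in this region is ψ'' = κ²ψ with κ = √(2m(V₀ − E))/ℏ.
κ = √(2 × 0.5 × 5.27) = 2.296.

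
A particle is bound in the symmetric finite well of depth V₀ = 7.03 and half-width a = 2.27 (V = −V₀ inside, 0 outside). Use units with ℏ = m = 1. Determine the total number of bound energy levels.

The dimensionless depth is z₀ = a√(2mV₀)/ℏ = 2.27 × √(14.06) = 8.512.
A new bound state (alternating even/odd) appears each time z₀ passes a multiple of π/2, so N = ⌊2z₀/π⌋ + 1 = ⌊5.419⌋ + 1 = 6.

N = 6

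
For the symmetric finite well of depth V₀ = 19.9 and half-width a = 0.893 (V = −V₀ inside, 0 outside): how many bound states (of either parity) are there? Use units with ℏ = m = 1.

N = 4

The dimensionless depth is z₀ = a√(2mV₀)/ℏ = 0.893 × √(39.80) = 5.634.
The even/odd transcendental equations gain one root per π/2 in z₀, giving N = 1 + ⌊2z₀/π⌋ = 1 + ⌊3.587⌋ = 4.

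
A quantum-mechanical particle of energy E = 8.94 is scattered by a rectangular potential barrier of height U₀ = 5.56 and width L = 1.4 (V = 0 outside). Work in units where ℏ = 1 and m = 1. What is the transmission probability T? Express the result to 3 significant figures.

T = 0.945

Above the barrier the interior wavenumber is k₂ = √(2m(E − U₀))/ℏ = 2.600, giving phase k₂L = 3.640.
T = [1 + U₀² sin²(k₂L) / (4E(E − U₀))]⁻¹ = 1/1.058 = 0.945.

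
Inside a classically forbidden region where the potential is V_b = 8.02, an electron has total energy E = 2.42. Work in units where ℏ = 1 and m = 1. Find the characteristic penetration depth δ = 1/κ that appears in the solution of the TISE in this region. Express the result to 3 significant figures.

δ = 0.299

Since E < V_b the TISE in this region is ψ'' = κ²ψ with κ = √(2m(V_b − E))/ℏ.
κ = √(2 × 1 × 5.6) = 3.347. The penetration depth is δ = 1/κ = 0.299.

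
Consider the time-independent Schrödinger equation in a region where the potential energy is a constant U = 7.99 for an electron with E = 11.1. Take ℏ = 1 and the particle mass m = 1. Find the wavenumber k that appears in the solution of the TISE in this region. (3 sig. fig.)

k = 2.49

With E > U the solution is oscillatory, ψ ∝ e^{±ikx} with k = √(2m(E − U))/ℏ.
k = √(2 × 1 × 3.11) = 2.494.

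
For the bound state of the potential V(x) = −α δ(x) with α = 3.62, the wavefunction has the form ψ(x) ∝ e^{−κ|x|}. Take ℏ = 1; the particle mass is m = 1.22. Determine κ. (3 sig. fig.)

κ = 4.42

Integrate −(ℏ²/2m)ψ'' − αδ(x)ψ = Eψ from −ε to +ε: the ψ'' term gives ψ'(0⁺) − ψ'(0⁻) and the δ term gives −(2mα/ℏ²)ψ(0).
With ψ ∝ e^{−κ|x|} this yields −2κ = −2mα/ℏ², so κ = mα/ℏ² = 4.416.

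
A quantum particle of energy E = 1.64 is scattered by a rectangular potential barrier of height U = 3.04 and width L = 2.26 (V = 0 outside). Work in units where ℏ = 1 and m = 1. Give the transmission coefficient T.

E < U: inside the barrier ψ ∝ e^{±κx} with κ = √(2m(U − E))/ℏ = 1.673.
κL = 3.782, sinh(κL) = 21.93.
Matching ψ, ψ′ at both faces gives T = [1 + U² sinh²(κL) / (4E(U − E))]⁻¹ = 1/485.1 = 0.00206.

T = 0.00206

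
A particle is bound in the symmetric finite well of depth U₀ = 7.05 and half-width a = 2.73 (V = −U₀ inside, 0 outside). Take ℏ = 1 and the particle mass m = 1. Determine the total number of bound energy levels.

N = 7

The dimensionless depth is z₀ = a√(2mU₀)/ℏ = 2.73 × √(14.10) = 10.25.
A new bound state (alternating even/odd) appears each time z₀ passes a multiple of π/2, so N = ⌊2z₀/π⌋ + 1 = ⌊6.526⌋ + 1 = 7.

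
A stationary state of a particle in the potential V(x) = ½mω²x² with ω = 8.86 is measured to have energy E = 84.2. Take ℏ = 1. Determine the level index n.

n = 9

E_n = ℏω(n + ½) ⇒ n = E/(ℏω) − ½ = 84.2/8.86 − 0.5 = 9.003 → n = 9.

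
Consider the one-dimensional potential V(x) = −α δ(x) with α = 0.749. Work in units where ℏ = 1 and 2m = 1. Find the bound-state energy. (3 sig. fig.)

For x ≠ 0 the bound state is ψ ∝ e^{−κ|x|}; integrating the TISE across the delta gives the cusp condition 2κ = 2mα/ℏ², so κ = 0.3745.
Then E = −ℏ²κ²/(2m) = −mα²/(2ℏ²) = -0.1403.

E = -0.140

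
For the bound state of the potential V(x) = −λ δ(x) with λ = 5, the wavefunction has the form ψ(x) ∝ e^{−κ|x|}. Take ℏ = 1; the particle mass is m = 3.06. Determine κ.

κ = 15.3

Integrating the TISE across x = 0 gives the cusp condition ψ'(0⁺) − ψ'(0⁻) = −(2mλ/ℏ²)ψ(0).
With ψ ∝ e^{−κ|x|} this yields −2κ = −2mλ/ℏ², so κ = mλ/ℏ² = 15.30.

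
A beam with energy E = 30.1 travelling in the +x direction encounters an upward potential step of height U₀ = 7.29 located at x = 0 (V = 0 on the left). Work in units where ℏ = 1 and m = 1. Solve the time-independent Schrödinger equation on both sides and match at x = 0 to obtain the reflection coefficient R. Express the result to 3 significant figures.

R = 0.00479

On each side the TISE gives plane waves with k = √(2m(E − V))/ℏ: k₁ = √(2·1·30.1) = 7.759, k₂ = √(2·1·22.81) = 6.754.
Continuity of ψ and ψ′ at the step yields the reflection amplitude r = (k₁ − k₂)/(k₁ + k₂) = 0.06922; thus R = |r|² = 0.004791, T = 0.9952.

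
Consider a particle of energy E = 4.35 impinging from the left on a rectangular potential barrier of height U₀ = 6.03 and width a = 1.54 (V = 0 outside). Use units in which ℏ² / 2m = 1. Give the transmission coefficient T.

T = 0.0580

Since E < U₀ the interior solution is evanescent with decay constant κ = √(2m(U₀ − E))/ℏ = 1.296.
κa = 1.996, sinh(κa) = 3.612.
The exact tunnelling result is T⁻¹ = 1 + U₀² sinh²(κa) / [4E(U₀ − E)] = 17.23, so T = 0.0580.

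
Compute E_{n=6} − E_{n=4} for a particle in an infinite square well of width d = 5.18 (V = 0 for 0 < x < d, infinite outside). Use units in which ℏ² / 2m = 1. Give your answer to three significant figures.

E_n = n²π²ℏ²/(2md²), so ΔE = (6² − 4²) π²ℏ²/(2md²).
ΔE = 20 × π² / (2 × 0.5 × 5.18²) = 7.356.

ΔE = 7.36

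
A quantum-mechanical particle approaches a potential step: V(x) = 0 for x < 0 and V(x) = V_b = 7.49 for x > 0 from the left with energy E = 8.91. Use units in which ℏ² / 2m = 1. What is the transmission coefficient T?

On each side the TISE gives plane waves with k = √(2m(E − V))/ℏ: k₁ = √(2·½·8.91) = 2.985, k₂ = √(2·½·1.42) = 1.192.
Continuity of ψ and ψ′ at the step yields the reflection amplitude r = (k₁ − k₂)/(k₁ + k₂) = 0.4294; thus R = |r|² = 0.1844, T = 0.8156.

T = 0.816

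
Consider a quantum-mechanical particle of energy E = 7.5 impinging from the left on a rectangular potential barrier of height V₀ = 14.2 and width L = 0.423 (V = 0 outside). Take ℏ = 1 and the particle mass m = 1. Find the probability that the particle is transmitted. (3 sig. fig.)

E < V₀: inside the barrier ψ ∝ e^{±κx} with κ = √(2m(V₀ − E))/ℏ = 3.661.
κL = 1.548, sinh(κL) = 2.246.
The exact tunnelling result is T⁻¹ = 1 + V₀² sinh²(κL) / [4E(V₀ − E)] = 6.059, so T = 0.165.

T = 0.165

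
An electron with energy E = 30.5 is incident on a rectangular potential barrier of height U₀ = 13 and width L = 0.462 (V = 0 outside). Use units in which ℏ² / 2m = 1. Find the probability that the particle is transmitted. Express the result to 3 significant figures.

T = 0.935

E > U₀: inside the barrier k₂ = √(2m(E − U₀))/ℏ = 4.183, k₂L = 1.933.
T = [1 + U₀² sin²(k₂L) / (4E(E − U₀))]⁻¹ = 1/1.069 = 0.935.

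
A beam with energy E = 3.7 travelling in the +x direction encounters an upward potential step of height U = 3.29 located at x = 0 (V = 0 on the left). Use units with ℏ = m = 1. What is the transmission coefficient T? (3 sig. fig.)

The wavenumbers are k₁ = √(2mE)/ℏ = 2.720 on the left and k₂ = √(2m(E − U))/ℏ = 0.9055 on the right.
Continuity of ψ and ψ′ at the step yields the reflection amplitude r = (k₁ − k₂)/(k₁ + k₂) = 0.5005; thus R = |r|² = 0.2505, T = 0.7495.

T = 0.749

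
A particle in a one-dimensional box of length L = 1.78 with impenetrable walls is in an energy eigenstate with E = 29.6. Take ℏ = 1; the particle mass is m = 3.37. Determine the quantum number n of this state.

n = 8

From E_n = n²π²ℏ²/(2mL²) invert to n = √(2mL²E)/(πℏ).
n = (1.78/π) × √(2 × 3.37 × 29.6) = 8.003 → n = 8.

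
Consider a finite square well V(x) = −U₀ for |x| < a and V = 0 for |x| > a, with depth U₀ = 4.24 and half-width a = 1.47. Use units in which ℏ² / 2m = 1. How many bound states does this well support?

N = 2

The dimensionless depth is z₀ = a√(2mU₀)/ℏ = 1.47 × √(4.240) = 3.027.
The even/odd transcendental equations gain one root per π/2 in z₀, giving N = 1 + ⌊2z₀/π⌋ = 1 + ⌊1.927⌋ = 2.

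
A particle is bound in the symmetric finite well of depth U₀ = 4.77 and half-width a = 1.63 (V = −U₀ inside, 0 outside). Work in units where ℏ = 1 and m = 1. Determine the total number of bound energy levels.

N = 4

Define the well-strength parameter z₀ = (a/ℏ)√(2mU₀) = 1.63 × √(2·1·4.77) = 5.035.
A new bound state (alternating even/odd) appears each time z₀ passes a multiple of π/2, so N = ⌊2z₀/π⌋ + 1 = ⌊3.205⌋ + 1 = 4.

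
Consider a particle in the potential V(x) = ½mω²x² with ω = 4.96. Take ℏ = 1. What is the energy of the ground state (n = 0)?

Using E_n = (n + ½)ℏω: E_0 = 0.5 × 4.96 = 2.480.

E = 2.48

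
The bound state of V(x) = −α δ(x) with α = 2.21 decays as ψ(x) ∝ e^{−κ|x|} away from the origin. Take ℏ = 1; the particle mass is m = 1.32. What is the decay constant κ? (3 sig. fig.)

Integrating the TISE across x = 0 gives the cusp condition ψ'(0⁺) − ψ'(0⁻) = −(2mα/ℏ²)ψ(0).
With ψ ∝ e^{−κ|x|} this yields −2κ = −2mα/ℏ², so κ = mα/ℏ² = 2.917.

κ = 2.92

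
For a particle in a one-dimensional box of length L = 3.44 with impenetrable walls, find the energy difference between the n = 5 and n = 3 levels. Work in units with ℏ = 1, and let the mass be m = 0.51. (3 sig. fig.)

E_n = n²π²ℏ²/(2mL²), so ΔE = (5² − 3²) π²ℏ²/(2mL²).
ΔE = 16 × π² / (2 × 0.51 × 3.44²) = 13.08.

ΔE = 13.1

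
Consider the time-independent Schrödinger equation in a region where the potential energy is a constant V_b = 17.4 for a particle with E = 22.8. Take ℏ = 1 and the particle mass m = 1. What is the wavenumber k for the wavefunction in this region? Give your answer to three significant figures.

k = 3.29

With E > V_b the solution is oscillatory, ψ ∝ e^{±ikx} with k = √(2m(E − V_b))/ℏ.
k = √(2 × 1 × 5.4) = 3.286.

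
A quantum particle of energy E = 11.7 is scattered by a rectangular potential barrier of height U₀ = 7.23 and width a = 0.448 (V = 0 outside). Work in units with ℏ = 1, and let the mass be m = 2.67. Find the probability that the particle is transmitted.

E > U₀: inside the barrier k₂ = √(2m(E − U₀))/ℏ = 4.886, k₂a = 2.189.
T = [1 + U₀² sin²(k₂a) / (4E(E − U₀))]⁻¹ = 1/1.166 = 0.858.

T = 0.858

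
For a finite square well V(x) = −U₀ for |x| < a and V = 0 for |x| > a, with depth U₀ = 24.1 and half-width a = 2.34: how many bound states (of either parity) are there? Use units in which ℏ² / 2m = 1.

N = 8

The dimensionless depth is z₀ = a√(2mU₀)/ℏ = 2.34 × √(24.10) = 11.49.
The even/odd transcendental equations gain one root per π/2 in z₀, giving N = 1 + ⌊2z₀/π⌋ = 1 + ⌊7.313⌋ = 8.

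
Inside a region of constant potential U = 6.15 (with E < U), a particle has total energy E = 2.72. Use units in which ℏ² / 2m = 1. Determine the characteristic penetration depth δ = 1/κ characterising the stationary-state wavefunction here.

δ = 0.540

Since E < U the TISE in this region is ψ'' = κ²ψ with κ = √(2m(U − E))/ℏ.
κ = √(2 × 0.5 × 3.43) = 1.852. The penetration depth is δ = 1/κ = 0.540.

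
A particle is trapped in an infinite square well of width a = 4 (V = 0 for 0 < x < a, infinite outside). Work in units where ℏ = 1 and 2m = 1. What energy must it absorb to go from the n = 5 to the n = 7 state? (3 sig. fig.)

ΔE = 14.8

E_n = n²π²ℏ²/(2ma²), so ΔE = (7² − 5²) π²ℏ²/(2ma²).
ΔE = 24 × π² / (2 × 0.5 × 4²) = 14.80.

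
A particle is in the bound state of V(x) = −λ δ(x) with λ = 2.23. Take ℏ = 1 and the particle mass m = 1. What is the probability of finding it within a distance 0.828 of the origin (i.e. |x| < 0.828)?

P = 0.975

The normalised bound state is ψ = √κ e^{−κ|x|} with κ = mλ/ℏ² = 2.230.
P(|x| < d) = ∫_{−d}^{d} κ e^{−2κ|x|} dx = 1 − e^{−2κd} = 1 − e^{−3.693} = 0.9751.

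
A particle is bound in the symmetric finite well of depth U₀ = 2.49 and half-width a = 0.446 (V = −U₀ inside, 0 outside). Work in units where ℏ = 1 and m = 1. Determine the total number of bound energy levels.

The dimensionless depth is z₀ = a√(2mU₀)/ℏ = 0.446 × √(4.980) = 0.9953.
The even/odd transcendental equations gain one root per π/2 in z₀, giving N = 1 + ⌊2z₀/π⌋ = 1 + ⌊0.6336⌋ = 1.

N = 1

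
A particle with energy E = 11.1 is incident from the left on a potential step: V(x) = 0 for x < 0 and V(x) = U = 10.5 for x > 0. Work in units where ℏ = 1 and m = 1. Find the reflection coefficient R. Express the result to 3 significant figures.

R = 0.388

On each side the TISE gives plane waves with k = √(2m(E − V))/ℏ: k₁ = √(2·1·11.1) = 4.712, k₂ = √(2·1·0.6) = 1.095.
Continuity of ψ and ψ′ at the step yields the reflection amplitude r = (k₁ − k₂)/(k₁ + k₂) = 0.6227; thus R = |r|² = 0.3878, T = 0.6122.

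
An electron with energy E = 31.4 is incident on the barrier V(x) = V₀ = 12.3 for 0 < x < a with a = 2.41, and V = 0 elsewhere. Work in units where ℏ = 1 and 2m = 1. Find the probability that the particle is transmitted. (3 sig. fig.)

E > V₀: inside the barrier k₂ = √(2m(E − V₀))/ℏ = 4.370, k₂a = 10.53.
Matching at both interfaces gives T⁻¹ = 1 + V₀² sin²(k₂a) / [4E(E − V₀)] = 1.050, hence T = 0.952.

T = 0.952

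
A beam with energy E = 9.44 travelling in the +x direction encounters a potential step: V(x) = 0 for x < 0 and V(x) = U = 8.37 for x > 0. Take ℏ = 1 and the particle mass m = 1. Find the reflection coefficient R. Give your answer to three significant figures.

On each side the TISE gives plane waves with k = √(2m(E − V))/ℏ: k₁ = √(2·1·9.44) = 4.345, k₂ = √(2·1·1.07) = 1.463.
Continuity of ψ and ψ′ at the step yields the reflection amplitude r = (k₁ − k₂)/(k₁ + k₂) = 0.4963; thus R = |r|² = 0.2463, T = 0.7537.

R = 0.246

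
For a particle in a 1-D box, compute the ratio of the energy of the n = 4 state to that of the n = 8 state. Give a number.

0.25

E_n = n²π²ℏ²/(2mL²) so the ratio is n₂²/n₁² = 16/64 = 0.25.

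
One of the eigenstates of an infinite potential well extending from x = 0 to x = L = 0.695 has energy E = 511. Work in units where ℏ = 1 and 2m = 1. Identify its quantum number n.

For an infinite well E_n = n²π²ℏ²/(2mL²), so n = (L/πℏ)√(2mE).
n = (0.695/π) × √(2 × 0.5 × 511) = 5.001 → n = 5.

n = 5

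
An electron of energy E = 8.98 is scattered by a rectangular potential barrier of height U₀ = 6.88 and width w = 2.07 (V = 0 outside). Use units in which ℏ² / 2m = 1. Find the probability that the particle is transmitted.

T = 0.988

Above the barrier the interior wavenumber is k₂ = √(2m(E − U₀))/ℏ = 1.449, giving phase k₂w = 3.000.
Matching at both interfaces gives T⁻¹ = 1 + U₀² sin²(k₂w) / [4E(E − U₀)] = 1.013, hence T = 0.988.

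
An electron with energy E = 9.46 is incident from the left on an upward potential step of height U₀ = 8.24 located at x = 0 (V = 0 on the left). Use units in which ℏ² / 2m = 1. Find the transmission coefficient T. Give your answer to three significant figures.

T = 0.778

The wavenumbers are k₁ = √(2mE)/ℏ = 3.076 on the left and k₂ = √(2m(E − U₀))/ℏ = 1.105 on the right.
Continuity of ψ and ψ′ at the step yields the reflection amplitude r = (k₁ − k₂)/(k₁ + k₂) = 0.4715; thus R = |r|² = 0.2224, T = 0.7776.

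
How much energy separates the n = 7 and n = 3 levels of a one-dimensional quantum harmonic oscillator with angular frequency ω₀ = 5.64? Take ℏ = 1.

ΔE = 22.6

E_n = ℏω₀(n + ½), so ΔE = (7 − 3) ℏω₀ = 4 × 5.64 = 22.56.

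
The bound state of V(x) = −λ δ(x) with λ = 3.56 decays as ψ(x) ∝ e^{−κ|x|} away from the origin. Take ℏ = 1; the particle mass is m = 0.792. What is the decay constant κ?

κ = 2.82

Integrating the TISE across x = 0 gives the cusp condition ψ'(0⁺) − ψ'(0⁻) = −(2mλ/ℏ²)ψ(0).
With ψ ∝ e^{−κ|x|} this yields −2κ = −2mλ/ℏ², so κ = mλ/ℏ² = 2.820.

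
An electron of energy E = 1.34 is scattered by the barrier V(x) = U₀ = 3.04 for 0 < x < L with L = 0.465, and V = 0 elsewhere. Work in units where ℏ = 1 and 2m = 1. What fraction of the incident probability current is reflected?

Since E < U₀ the interior solution is evanescent with decay constant κ = √(2m(U₀ − E))/ℏ = 1.304.
κL = 0.6063, sinh(κL) = 0.6441.
The exact tunnelling result is T⁻¹ = 1 + U₀² sinh²(κL) / [4E(U₀ − E)] = 1.421, so T = 0.704.
R = 1 − T = 0.296.

R = 0.296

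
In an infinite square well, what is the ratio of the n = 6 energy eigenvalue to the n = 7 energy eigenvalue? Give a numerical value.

Since E_n ∝ n², the ratio is (6/7)² = 0.734694.

0.734694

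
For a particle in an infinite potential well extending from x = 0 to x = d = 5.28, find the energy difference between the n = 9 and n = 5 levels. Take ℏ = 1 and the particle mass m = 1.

E_n = n²π²ℏ²/(2md²), so ΔE = (9² − 5²) π²ℏ²/(2md²).
ΔE = 56 × π² / (2 × 1 × 5.28²) = 9.913.

ΔE = 9.91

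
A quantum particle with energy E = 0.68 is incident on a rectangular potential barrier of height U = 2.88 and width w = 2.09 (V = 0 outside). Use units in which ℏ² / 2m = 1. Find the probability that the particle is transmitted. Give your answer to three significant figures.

T = 0.00585

Since E < U the interior solution is evanescent with decay constant κ = √(2m(U − E))/ℏ = 1.483.
κw = 3.100, sinh(κw) = 11.08.
The exact tunnelling result is T⁻¹ = 1 + U² sinh²(κw) / [4E(U − E)] = 171.0, so T = 0.00585.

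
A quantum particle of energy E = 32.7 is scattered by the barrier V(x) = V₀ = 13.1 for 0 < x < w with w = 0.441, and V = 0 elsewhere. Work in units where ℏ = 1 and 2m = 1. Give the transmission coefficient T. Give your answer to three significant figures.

E > V₀: inside the barrier k₂ = √(2m(E − V₀))/ℏ = 4.427, k₂w = 1.952.
Matching at both interfaces gives T⁻¹ = 1 + V₀² sin²(k₂w) / [4E(E − V₀)] = 1.058, hence T = 0.945.

T = 0.945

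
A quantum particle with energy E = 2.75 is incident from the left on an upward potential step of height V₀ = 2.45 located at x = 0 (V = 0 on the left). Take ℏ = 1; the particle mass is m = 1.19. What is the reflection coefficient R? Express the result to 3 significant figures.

On each side the TISE gives plane waves with k = √(2m(E − V))/ℏ: k₁ = √(2·1.19·2.75) = 2.558, k₂ = √(2·1.19·0.3) = 0.8450.
Matching ψ and ψ′ at x = 0 gives r = (k₁ − k₂)/(k₁ + k₂), so R = r² = 0.2534 and T = 1 − R = 0.7466.

R = 0.253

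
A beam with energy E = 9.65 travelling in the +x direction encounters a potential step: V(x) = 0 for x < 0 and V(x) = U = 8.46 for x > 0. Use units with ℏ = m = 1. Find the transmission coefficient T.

T = 0.769

On each side the TISE gives plane waves with k = √(2m(E − V))/ℏ: k₁ = √(2·1·9.65) = 4.393, k₂ = √(2·1·1.19) = 1.543.
Continuity of ψ and ψ′ at the step yields the reflection amplitude r = (k₁ − k₂)/(k₁ + k₂) = 0.4802; thus R = |r|² = 0.2306, T = 0.7694.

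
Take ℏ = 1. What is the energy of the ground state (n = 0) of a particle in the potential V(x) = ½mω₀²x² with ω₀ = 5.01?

Using E_n = (n + ½)ℏω₀: E_0 = 0.5 × 5.01 = 2.505.

E = 2.51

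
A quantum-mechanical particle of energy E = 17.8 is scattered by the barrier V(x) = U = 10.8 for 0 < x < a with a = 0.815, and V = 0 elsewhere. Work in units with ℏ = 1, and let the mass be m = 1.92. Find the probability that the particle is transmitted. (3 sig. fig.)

T = 0.845

E > U: inside the barrier k₂ = √(2m(E − U))/ℏ = 5.185, k₂a = 4.225.
T = [1 + U² sin²(k₂a) / (4E(E − U))]⁻¹ = 1/1.183 = 0.845.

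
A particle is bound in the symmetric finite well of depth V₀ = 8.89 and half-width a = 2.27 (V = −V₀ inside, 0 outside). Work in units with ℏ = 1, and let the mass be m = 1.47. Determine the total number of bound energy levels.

N = 8

The dimensionless depth is z₀ = a√(2mV₀)/ℏ = 2.27 × √(26.14) = 11.61.
The even/odd transcendental equations gain one root per π/2 in z₀, giving N = 1 + ⌊2z₀/π⌋ = 1 + ⌊7.388⌋ = 8.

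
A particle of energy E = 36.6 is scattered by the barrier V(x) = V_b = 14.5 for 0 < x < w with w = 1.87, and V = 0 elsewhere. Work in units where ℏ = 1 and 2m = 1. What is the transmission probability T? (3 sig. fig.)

T = 0.978

Above the barrier the interior wavenumber is k₂ = √(2m(E − V_b))/ℏ = 4.701, giving phase k₂w = 8.791.
Matching at both interfaces gives T⁻¹ = 1 + V_b² sin²(k₂w) / [4E(E − V_b)] = 1.023, hence T = 0.978.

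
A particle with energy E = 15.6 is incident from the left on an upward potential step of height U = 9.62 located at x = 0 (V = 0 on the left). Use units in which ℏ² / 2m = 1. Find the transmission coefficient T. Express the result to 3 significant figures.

On each side the TISE gives plane waves with k = √(2m(E − V))/ℏ: k₁ = √(2·½·15.6) = 3.950, k₂ = √(2·½·5.98) = 2.445.
Matching ψ and ψ′ at x = 0 gives r = (k₁ − k₂)/(k₁ + k₂), so R = r² = 0.05533 and T = 1 − R = 0.9447.

T = 0.945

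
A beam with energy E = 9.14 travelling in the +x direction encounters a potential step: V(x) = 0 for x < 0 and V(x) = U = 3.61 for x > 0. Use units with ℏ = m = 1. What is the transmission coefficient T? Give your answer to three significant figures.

T = 0.984

The wavenumbers are k₁ = √(2mE)/ℏ = 4.276 on the left and k₂ = √(2m(E − U))/ℏ = 3.326 on the right.
Matching ψ and ψ′ at x = 0 gives r = (k₁ − k₂)/(k₁ + k₂), so R = r² = 0.01562 and T = 1 − R = 0.9844.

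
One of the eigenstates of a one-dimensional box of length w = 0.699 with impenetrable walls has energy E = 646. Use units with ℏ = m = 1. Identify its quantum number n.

From E_n = n²π²ℏ²/(2mw²) invert to n = √(2mw²E)/(πℏ).
n = (0.699/π) × √(2 × 1 × 646) = 7.998 → n = 8.

n = 8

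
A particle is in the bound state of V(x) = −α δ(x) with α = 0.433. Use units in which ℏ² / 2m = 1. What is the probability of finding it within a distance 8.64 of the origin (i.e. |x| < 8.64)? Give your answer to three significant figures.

The normalised bound state is ψ = √κ e^{−κ|x|} with κ = mα/ℏ² = 0.2165.
P(|x| < d) = ∫_{−d}^{d} κ e^{−2κ|x|} dx = 1 − e^{−2κd} = 1 − e^{−3.741} = 0.9763.

P = 0.976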